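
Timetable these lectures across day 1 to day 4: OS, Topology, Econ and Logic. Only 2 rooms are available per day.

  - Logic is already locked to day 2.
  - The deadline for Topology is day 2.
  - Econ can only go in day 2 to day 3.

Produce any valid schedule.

Topology=day 1, Econ=day 2, OS=day 1, Logic=day 2

Checking: Logic=day 2 in [day 2,day 2]; Econ=day 2 in [day 2,day 3]; Topology=day 1 in [day 1,day 2]; max 2 per day (cap 2).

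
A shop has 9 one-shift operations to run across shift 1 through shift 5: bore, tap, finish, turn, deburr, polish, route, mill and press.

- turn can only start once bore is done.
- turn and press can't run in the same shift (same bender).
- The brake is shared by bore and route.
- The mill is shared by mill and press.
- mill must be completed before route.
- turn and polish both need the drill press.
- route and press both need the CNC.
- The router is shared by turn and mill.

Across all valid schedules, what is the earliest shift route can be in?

Precedence pushes route to at least shift 2.
route at shift 2 is achievable: deburr in shift 1; route in shift 2; bore in shift 1; finish in shift 1; press in shift 3; polish in shift 1; mill in shift 1; tap in shift 1; turn in shift 2.

shift 2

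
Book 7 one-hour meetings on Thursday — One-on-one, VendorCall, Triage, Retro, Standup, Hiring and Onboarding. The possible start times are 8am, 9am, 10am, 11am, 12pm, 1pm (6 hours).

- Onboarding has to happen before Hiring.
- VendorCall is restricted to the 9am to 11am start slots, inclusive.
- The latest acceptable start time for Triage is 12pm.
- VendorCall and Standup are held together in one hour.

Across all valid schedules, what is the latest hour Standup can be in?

11am

Standup must be in the same hour as VendorCall, which can't be before 9am, so Standup is at least 9am; Standup must be in the same hour as VendorCall, which can't be after 11am, so Standup is at most 11am.
Standup at 11am is achievable: Hiring in 9am; Onboarding in 8am; VendorCall in 11am; Standup in 11am; Triage in 8am; One-on-one in 8am; Retro in 8am.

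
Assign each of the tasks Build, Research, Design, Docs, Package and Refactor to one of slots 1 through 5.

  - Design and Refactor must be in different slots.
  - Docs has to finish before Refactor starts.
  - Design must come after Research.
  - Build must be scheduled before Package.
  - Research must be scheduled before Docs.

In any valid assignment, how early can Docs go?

Precedence pushes Docs to at least 2; downstream work caps Docs at 4.
Docs at 2 is achievable: Build -> 1, Refactor -> 3, Design -> 2, Docs -> 2, Research -> 1, Package -> 2.

2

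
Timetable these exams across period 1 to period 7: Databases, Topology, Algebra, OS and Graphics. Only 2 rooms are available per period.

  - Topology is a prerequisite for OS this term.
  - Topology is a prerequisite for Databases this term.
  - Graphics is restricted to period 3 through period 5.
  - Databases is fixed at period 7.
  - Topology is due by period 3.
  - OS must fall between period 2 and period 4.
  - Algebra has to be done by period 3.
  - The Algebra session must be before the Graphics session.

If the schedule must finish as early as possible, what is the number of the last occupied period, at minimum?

7

The precedence chain requires at least 2 distinct periods.
With at most 2 per period and 5 exams, at least 3 periods are needed.
Databases can't be placed before period 7, so the schedule must run through at least period 7.
7 works (last occupied period: period 7): for example Graphics in period 3; Databases in period 7; Topology in period 1; Algebra in period 1; OS in period 2.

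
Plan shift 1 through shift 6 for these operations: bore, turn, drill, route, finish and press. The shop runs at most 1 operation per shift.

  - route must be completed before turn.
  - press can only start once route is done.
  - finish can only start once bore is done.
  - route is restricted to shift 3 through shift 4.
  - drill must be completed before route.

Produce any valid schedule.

drill=shift 2, route=shift 3, finish=shift 5, turn=shift 4, bore=shift 1, press=shift 6

Checking: route(shift 3) before press(shift 6); bore(shift 1) before finish(shift 5); route(shift 3) before turn(shift 4); drill(shift 2) before route(shift 3); route=shift 3 in [shift 3,shift 4]; max 1 per shift (cap 1).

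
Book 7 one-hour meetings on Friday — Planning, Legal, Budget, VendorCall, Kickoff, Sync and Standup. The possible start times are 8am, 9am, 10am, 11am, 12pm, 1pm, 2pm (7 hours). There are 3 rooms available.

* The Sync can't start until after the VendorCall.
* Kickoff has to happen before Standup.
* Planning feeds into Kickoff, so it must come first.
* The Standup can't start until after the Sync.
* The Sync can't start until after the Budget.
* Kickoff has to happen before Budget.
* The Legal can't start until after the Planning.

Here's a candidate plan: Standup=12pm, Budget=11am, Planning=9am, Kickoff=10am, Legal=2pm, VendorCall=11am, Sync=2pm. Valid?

Kickoff has to happen before Standup — holds.
Kickoff has to happen before Budget — holds.
Planning feeds into Kickoff, so it must come first — holds.
The Sync can't start until after the Budget — holds.
The Standup can't start until after the Sync — violated.
There are 3 rooms available — holds.
The Legal can't start until after the Planning — holds.
The Sync can't start until after the VendorCall — holds.

Invalid. The Standup can't start until after the Sync.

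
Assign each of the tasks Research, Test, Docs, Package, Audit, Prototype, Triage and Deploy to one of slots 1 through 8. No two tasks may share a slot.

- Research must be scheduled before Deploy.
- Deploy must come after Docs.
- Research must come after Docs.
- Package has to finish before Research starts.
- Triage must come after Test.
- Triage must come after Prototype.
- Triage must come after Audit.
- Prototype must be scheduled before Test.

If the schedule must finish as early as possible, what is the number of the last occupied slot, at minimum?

The precedence chain requires at least 3 distinct slots.
With at most 1 per slot and 8 tasks, at least 8 slots are needed.
8 works (last occupied slot: 8): for example Deploy in 8, Research in 3, Package in 2, Docs in 1, Triage in 7, Test in 5, Audit in 6, Prototype in 4.

8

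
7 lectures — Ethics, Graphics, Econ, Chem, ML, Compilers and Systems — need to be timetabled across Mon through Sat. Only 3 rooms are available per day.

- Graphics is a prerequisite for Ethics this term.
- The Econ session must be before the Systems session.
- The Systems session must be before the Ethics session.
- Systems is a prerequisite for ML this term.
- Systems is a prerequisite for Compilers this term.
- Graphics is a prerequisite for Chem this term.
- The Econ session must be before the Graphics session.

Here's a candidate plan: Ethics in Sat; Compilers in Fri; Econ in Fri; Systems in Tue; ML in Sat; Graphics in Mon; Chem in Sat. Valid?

Invalid. The Econ session must be before the Graphics session.

Graphics is a prerequisite for Ethics this term — holds.
Only 3 rooms are available per day — holds.
Graphics is a prerequisite for Chem this term — holds.
Systems is a prerequisite for ML this term — holds.
The Systems session must be before the Ethics session — holds.
The Econ session must be before the Systems session — violated.
The Econ session must be before the Graphics session — violated.
Systems is a prerequisite for Compilers this term — holds.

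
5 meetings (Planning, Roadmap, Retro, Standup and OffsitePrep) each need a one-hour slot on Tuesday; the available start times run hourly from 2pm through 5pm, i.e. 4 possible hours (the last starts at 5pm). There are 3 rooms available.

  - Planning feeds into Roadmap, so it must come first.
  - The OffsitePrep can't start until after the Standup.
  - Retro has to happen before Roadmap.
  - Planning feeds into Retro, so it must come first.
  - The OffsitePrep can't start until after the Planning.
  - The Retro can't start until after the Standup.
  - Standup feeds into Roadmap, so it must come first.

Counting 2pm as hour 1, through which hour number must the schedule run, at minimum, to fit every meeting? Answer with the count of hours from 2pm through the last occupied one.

The precedence chain requires at least 3 distinct hours.
With at most 3 per hour and 5 meetings, at least 2 hours are needed.
3 works (last occupied hour: 4pm): for example Standup=2pm; OffsitePrep=3pm; Planning=2pm; Roadmap=4pm; Retro=3pm.

3 hours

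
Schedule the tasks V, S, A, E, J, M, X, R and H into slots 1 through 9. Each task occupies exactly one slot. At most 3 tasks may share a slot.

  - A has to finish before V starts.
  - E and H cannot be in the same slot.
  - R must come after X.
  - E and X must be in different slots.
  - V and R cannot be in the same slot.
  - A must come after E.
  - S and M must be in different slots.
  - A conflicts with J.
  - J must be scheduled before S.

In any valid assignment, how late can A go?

8

Precedence pushes A to at least 2; downstream work caps A at 8.
A at 8 is achievable: A -> 8, V -> 9, J -> 1, S -> 2, X -> 2, H -> 2, M -> 1, R -> 3, E -> 1.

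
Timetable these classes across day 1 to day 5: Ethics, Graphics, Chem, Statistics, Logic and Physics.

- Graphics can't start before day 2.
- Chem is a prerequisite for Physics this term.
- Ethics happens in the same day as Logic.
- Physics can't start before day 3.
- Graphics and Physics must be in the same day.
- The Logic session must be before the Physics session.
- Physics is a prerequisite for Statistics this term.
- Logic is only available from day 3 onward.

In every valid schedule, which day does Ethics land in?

Ethics must be in the same day as Logic, which can't be before day 3, so Ethics is at least day 3; Ethics must be in the same day as Logic, which can't be after day 3, so Ethics is at most day 3.
So Ethics is pinned to day 3.

day 3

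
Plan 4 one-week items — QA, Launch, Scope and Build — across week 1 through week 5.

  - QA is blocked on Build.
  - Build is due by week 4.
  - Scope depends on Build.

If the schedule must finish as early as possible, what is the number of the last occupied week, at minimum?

week 2

The precedence chain requires at least 2 distinct weeks.
2 works (last occupied week: week 2): for example Build in week 1, QA in week 2, Launch in week 1, Scope in week 2.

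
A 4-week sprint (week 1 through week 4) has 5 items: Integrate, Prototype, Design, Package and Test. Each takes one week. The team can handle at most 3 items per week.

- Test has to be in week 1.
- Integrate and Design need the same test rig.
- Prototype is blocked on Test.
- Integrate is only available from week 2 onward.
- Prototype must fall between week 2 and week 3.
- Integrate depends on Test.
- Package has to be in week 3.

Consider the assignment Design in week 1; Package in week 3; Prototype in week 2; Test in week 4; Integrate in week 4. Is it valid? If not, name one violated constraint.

Integrate depends on Test — violated.
Integrate and Design need the same test rig — holds.
Integrate is only available from week 2 onward — holds.
Prototype must fall between week 2 and week 3 — holds.
Test has to be in week 1 — violated.
Package has to be in week 3 — holds.
The team can handle at most 3 items per week — holds.
Prototype is blocked on Test — violated.

Invalid. Test has to be in week 1.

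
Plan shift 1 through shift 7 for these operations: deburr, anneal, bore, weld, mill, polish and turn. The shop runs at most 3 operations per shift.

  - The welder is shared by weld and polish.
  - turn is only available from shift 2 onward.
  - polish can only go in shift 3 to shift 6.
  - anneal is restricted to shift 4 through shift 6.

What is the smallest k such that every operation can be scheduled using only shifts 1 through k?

With at most 3 per shift and 7 operations, at least 3 shifts are needed.
anneal can't be placed before shift 4, so the schedule must run through at least shift 4.
4 works (last occupied shift: shift 4): for example turn=shift 2, deburr=shift 1, mill=shift 2, weld=shift 1, bore=shift 1, anneal=shift 4, polish=shift 3.

4 shifts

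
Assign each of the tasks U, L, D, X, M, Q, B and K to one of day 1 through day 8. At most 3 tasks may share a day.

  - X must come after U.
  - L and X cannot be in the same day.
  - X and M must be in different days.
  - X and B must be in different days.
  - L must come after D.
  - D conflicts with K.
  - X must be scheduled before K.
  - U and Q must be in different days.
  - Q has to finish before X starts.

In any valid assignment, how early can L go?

Precedence pushes L to at least day 2.
L at day 2 is achievable: U -> day 1; L -> day 2; B -> day 2; Q -> day 2; K -> day 4; D -> day 1; M -> day 1; X -> day 3.

day 2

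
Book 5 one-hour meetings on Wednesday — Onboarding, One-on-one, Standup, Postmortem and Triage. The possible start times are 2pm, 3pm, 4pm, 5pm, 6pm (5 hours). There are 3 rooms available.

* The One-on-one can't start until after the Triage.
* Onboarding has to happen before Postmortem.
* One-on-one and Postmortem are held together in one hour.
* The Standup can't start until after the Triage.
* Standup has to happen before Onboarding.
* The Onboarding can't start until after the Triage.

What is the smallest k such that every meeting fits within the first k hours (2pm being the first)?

The precedence chain requires at least 4 distinct hours.
With at most 3 per hour and 5 meetings, at least 2 hours are needed.
4 works (last occupied hour: 5pm): for example Postmortem -> 5pm, Onboarding -> 4pm, Triage -> 2pm, Standup -> 3pm, One-on-one -> 5pm.

4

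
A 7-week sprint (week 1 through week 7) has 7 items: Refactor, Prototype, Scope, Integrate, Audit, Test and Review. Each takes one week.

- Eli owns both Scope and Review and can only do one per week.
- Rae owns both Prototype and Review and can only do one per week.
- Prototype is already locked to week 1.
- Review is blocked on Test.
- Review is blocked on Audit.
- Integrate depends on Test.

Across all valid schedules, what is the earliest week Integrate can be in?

week 2

Precedence pushes Integrate to at least week 2.
Integrate at week 2 is achievable: Scope=week 1; Test=week 1; Prototype=week 1; Audit=week 1; Integrate=week 2; Refactor=week 1; Review=week 2.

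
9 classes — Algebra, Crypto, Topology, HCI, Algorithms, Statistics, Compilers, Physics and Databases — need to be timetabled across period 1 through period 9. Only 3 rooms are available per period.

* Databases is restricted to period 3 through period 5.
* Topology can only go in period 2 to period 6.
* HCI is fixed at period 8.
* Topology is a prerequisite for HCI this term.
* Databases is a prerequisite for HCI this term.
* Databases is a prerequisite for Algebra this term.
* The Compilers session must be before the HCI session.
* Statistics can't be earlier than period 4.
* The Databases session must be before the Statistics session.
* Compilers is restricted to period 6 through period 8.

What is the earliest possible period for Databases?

period 3

Databases is available from period 3; Databases's own window allows nothing later than period 5.
Databases at period 3 is achievable: HCI -> period 8; Physics -> period 1; Algorithms -> period 1; Topology -> period 2; Algebra -> period 4; Compilers -> period 6; Databases -> period 3; Crypto -> period 1; Statistics -> period 4.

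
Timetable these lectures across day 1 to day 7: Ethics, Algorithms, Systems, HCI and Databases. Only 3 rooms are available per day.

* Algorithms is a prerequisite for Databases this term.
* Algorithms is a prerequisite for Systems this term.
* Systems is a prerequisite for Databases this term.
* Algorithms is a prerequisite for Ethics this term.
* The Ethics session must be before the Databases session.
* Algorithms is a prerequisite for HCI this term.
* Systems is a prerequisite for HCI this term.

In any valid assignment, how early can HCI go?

Precedence pushes HCI to at least day 3.
HCI at day 3 is achievable: Databases=day 3, HCI=day 3, Algorithms=day 1, Systems=day 2, Ethics=day 2.

day 3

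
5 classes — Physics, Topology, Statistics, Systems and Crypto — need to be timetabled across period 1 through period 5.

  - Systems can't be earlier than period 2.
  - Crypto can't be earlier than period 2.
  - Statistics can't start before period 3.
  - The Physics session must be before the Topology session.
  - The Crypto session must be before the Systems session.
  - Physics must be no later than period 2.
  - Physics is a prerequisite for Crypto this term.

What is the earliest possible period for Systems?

Systems is available from period 2; precedence pushes Systems to at least period 3.
Systems at period 3 is achievable: Statistics -> period 3; Crypto -> period 2; Systems -> period 3; Topology -> period 2; Physics -> period 1.

period 3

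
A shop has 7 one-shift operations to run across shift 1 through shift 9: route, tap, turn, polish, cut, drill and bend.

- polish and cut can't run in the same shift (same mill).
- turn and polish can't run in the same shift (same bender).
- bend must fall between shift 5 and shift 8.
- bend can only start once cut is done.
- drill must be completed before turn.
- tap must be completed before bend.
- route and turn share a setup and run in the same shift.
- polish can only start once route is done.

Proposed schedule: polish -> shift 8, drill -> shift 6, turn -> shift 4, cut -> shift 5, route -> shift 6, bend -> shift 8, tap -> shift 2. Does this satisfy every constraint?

Invalid. drill must be completed before turn.

bend can only start once cut is done — holds.
turn and polish can't run in the same shift (same bender) — holds.
route and turn share a setup and run in the same shift — violated.
polish can only start once route is done — holds.
tap must be completed before bend — holds.
bend must fall between shift 5 and shift 8 — holds.
polish and cut can't run in the same shift (same mill) — holds.
drill must be completed before turn — violated.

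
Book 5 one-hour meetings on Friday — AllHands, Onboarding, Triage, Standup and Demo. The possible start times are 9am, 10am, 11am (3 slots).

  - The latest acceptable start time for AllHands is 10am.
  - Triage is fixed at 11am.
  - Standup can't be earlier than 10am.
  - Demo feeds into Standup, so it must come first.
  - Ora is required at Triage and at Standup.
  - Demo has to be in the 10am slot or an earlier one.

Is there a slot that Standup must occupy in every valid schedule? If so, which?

Standup's window is 10am–11am.
Triage is fixed at 11am, and Standup can't share a slot with Triage.
So Standup must be 10am.

10am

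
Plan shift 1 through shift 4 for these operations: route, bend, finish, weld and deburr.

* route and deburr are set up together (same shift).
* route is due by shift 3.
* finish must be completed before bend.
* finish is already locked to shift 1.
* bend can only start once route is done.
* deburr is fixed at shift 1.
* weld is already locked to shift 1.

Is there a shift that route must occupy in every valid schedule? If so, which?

shift 1

Route's own window allows nothing later than shift 3; route must be in the same shift as deburr, which can't be after shift 1, so route is at most shift 1.
So route is pinned to shift 1.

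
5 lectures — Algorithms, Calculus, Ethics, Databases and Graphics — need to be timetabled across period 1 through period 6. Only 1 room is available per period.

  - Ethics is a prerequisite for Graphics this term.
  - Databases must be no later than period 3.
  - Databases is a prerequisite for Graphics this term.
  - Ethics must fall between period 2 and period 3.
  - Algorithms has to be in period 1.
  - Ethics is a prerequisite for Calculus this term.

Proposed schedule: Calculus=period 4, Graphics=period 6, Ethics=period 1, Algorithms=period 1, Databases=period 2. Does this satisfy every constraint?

Invalid. Ethics must fall between period 2 and period 3.

Databases is a prerequisite for Graphics this term — holds.
Ethics is a prerequisite for Calculus this term — holds.
Ethics must fall between period 2 and period 3 — violated.
Ethics is a prerequisite for Graphics this term — holds.
Databases must be no later than period 3 — holds.
Algorithms has to be in period 1 — holds.
Only 1 room is available per period — violated.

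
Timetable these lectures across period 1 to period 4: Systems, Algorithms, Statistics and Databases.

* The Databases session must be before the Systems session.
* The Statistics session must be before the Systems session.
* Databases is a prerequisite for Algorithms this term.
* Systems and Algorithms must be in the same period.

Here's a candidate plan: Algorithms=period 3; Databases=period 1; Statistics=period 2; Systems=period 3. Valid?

Valid

Systems and Algorithms must be in the same period — holds.
Databases is a prerequisite for Algorithms this term — holds.
The Statistics session must be before the Systems session — holds.
The Databases session must be before the Systems session — holds.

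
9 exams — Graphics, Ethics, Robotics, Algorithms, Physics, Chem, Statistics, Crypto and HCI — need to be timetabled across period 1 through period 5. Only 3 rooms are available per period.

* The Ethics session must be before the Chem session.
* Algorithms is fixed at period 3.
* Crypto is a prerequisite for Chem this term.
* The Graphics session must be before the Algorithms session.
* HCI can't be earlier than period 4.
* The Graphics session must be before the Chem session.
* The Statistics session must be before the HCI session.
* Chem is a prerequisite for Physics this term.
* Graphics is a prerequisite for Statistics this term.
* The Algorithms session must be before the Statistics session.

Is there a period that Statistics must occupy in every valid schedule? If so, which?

period 4

Precedence pushes Statistics to at least period 4; downstream work caps Statistics at period 4.
So Statistics is pinned to period 4.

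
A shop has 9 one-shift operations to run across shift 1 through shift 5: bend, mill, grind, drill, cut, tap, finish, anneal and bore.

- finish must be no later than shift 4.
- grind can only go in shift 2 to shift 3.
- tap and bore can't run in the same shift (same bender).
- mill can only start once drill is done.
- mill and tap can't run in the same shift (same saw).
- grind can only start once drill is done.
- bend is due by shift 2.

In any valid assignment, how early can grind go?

Grind is available from shift 2; grind's own window allows nothing later than shift 3.
grind at shift 2 is achievable: cut -> shift 1, grind -> shift 2, mill -> shift 2, tap -> shift 1, bend -> shift 1, drill -> shift 1, finish -> shift 1, bore -> shift 2, anneal -> shift 1.

shift 2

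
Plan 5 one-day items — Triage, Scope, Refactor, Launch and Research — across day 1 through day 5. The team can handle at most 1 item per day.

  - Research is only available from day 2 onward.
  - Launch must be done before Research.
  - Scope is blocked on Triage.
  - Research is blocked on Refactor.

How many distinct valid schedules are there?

Splitting on Triage: it can be day 1 (8), day 2 (6), day 3 (4), day 4 (2). Listing each branch's schedules as (Scope, Refactor, Launch, Research) by day number:
Triage=day 1: (2,3,4,5) (2,4,3,5) (3,2,4,5) (3,4,2,5) (4,2,3,5) (4,3,2,5) (5,2,3,4) (5,3,2,4) — 8.
Triage=day 2: (3,1,4,5) (3,4,1,5) (4,1,3,5) (4,3,1,5) (5,1,3,4) (5,3,1,4) — 6.
Triage=day 3: (4,1,2,5) (4,2,1,5) (5,1,2,4) (5,2,1,4) — 4.
Triage=day 4: (5,1,2,3) (5,2,1,3) — 2.
Summing: 8 + 6 + 4 + 2 = 20.

20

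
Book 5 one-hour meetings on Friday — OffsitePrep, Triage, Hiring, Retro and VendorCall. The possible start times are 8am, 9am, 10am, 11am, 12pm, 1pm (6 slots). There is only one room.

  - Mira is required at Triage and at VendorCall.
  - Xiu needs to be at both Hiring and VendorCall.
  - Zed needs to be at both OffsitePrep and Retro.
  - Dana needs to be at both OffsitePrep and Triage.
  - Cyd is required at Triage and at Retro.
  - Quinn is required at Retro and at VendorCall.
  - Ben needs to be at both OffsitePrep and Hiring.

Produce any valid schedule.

Triage -> 9am; VendorCall -> 12pm; Retro -> 11am; Hiring -> 10am; OffsitePrep -> 8am

Checking: OffsitePrep(8am) != Triage(9am); Triage(9am) != VendorCall(12pm); OffsitePrep(8am) != Retro(11am); Hiring(10am) != VendorCall(12pm); OffsitePrep(8am) != Hiring(10am); Retro(11am) != VendorCall(12pm); Triage(9am) != Retro(11am); max 1 per slot (cap 1).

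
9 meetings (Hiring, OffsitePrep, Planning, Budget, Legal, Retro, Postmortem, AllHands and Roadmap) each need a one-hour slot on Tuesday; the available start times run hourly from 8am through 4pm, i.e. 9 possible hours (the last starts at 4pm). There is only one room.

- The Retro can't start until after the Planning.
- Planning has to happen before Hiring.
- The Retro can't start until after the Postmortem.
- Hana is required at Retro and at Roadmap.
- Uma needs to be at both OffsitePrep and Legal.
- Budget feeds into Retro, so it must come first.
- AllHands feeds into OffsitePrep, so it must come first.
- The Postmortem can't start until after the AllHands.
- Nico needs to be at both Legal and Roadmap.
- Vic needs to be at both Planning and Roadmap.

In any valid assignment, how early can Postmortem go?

9am

Precedence pushes Postmortem to at least 9am; downstream work caps Postmortem at 3pm.
Postmortem at 9am is achievable: Budget in 11am; Postmortem in 9am; Hiring in 1pm; Legal in 3pm; Retro in 12pm; Planning in 10am; Roadmap in 4pm; AllHands in 8am; OffsitePrep in 2pm.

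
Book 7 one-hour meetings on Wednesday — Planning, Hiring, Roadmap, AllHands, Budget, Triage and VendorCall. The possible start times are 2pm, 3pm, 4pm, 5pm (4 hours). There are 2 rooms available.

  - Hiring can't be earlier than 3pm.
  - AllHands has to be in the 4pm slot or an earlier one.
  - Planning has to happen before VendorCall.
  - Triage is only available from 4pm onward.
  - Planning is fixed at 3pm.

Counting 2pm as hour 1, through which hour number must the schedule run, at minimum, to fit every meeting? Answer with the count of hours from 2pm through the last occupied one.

4

The precedence chain requires at least 2 distinct hours.
With at most 2 per hour and 7 meetings, at least 4 hours are needed.
Triage can't be placed before 4pm — that is hour 3 counting from 2pm — so the schedule must run through at least 3 hours.
4 works (last occupied hour: 5pm): for example Hiring -> 3pm; Budget -> 5pm; Planning -> 3pm; VendorCall -> 4pm; Roadmap -> 2pm; AllHands -> 2pm; Triage -> 4pm.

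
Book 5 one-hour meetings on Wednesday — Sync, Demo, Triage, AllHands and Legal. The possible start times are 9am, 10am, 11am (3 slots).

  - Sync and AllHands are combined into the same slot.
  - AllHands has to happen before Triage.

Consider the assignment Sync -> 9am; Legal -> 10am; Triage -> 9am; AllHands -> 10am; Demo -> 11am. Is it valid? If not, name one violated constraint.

AllHands has to happen before Triage — violated.
Sync and AllHands are combined into the same slot — violated.

No. AllHands has to happen before Triage is not satisfied.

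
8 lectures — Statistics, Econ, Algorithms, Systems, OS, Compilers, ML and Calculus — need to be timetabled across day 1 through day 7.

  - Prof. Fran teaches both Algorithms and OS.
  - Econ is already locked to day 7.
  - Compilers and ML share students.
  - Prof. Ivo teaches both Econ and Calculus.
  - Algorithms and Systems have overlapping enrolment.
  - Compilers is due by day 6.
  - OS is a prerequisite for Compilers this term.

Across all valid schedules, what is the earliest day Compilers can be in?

day 2

Precedence pushes Compilers to at least day 2; Compilers's own window allows nothing later than day 6.
Compilers at day 2 is achievable: ML=day 1, Calculus=day 1, Econ=day 7, Statistics=day 1, Algorithms=day 2, Systems=day 1, OS=day 1, Compilers=day 2.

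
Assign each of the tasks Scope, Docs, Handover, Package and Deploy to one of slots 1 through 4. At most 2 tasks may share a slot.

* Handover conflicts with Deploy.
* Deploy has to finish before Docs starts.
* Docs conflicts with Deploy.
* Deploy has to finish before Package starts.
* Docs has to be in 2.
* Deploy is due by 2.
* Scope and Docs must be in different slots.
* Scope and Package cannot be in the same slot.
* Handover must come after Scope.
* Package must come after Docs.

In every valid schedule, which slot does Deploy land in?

1

Deploy's window is 1–2.
Docs is fixed at 2, and Deploy can't share a slot with Docs.
So Deploy must be 1.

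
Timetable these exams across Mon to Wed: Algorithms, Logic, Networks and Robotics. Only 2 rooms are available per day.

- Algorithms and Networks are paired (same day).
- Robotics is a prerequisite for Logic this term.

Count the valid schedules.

Enumerating: Networks -> Wed, Algorithms -> Wed, Logic -> Tue, Robotics -> Mon | Robotics in Mon; Networks in Tue; Logic in Wed; Algorithms in Tue | Networks in Mon, Algorithms in Mon, Logic in Wed, Robotics in Tue.

3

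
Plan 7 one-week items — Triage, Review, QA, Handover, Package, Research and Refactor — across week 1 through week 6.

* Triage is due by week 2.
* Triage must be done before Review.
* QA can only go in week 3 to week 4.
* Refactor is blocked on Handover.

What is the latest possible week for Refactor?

Precedence pushes Refactor to at least week 2.
Refactor at week 6 is achievable: QA -> week 3; Refactor -> week 6; Research -> week 1; Package -> week 1; Review -> week 2; Triage -> week 1; Handover -> week 1.

week 6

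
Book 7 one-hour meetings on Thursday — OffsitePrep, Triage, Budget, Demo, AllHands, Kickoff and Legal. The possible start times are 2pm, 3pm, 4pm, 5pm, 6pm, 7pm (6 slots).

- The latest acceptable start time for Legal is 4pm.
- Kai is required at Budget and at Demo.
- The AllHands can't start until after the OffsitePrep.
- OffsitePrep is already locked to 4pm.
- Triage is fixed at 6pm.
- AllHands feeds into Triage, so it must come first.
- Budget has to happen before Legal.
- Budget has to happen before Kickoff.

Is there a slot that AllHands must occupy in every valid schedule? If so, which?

OffsitePrep is fixed at 4pm and must come before AllHands, so AllHands is at least 5pm.
Triage is fixed at 6pm and must come after AllHands, so AllHands is at most 5pm.
So AllHands must be 5pm.

5pm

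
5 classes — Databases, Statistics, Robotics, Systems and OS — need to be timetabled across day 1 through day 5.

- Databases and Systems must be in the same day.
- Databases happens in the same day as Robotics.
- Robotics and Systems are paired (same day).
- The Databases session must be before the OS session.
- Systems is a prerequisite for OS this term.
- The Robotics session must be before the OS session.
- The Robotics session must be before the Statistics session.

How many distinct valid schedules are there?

30

Splitting on Databases: it can be day 1 (16), day 2 (9), day 3 (4), day 4 (1). Listing each branch's schedules as (Statistics, Robotics, Systems, OS) by day number:
Databases=day 1: (2,1,1,2) (2,1,1,3) (2,1,1,4) (2,1,1,5) (3,1,1,2) (3,1,1,3) (3,1,1,4) (3,1,1,5) (4,1,1,2) (4,1,1,3) (4,1,1,4) (4,1,1,5) (5,1,1,2) (5,1,1,3) (5,1,1,4) (5,1,1,5) — 16.
Databases=day 2: (3,2,2,3) (3,2,2,4) (3,2,2,5) (4,2,2,3) (4,2,2,4) (4,2,2,5) (5,2,2,3) (5,2,2,4) (5,2,2,5) — 9.
Databases=day 3: (4,3,3,4) (4,3,3,5) (5,3,3,4) (5,3,3,5) — 4.
Databases=day 4: (5,4,4,5) — 1.
Summing: 16 + 9 + 4 + 1 = 30.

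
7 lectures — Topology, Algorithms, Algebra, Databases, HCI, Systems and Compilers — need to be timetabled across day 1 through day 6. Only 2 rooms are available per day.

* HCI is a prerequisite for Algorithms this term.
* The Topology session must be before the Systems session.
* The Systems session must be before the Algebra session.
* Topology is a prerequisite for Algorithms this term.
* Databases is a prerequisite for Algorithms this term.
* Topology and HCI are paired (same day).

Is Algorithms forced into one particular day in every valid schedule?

No

Algorithms can be day 3 (e.g. Databases in day 2; HCI in day 1; Systems in day 2; Algebra in day 3; Topology in day 1; Compilers in day 4; Algorithms in day 3) or day 4 (e.g. Algebra in day 3, Databases in day 2, Algorithms in day 4, Topology in day 1, Systems in day 2, HCI in day 1, Compilers in day 3).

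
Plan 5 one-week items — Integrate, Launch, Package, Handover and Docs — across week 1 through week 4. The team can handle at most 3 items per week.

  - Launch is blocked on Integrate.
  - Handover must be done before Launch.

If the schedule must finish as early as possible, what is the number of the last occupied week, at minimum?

The precedence chain requires at least 2 distinct weeks.
With at most 3 per week and 5 work items, at least 2 weeks are needed.
2 works (last occupied week: week 2): for example Package in week 1; Launch in week 2; Handover in week 1; Docs in week 2; Integrate in week 1.

2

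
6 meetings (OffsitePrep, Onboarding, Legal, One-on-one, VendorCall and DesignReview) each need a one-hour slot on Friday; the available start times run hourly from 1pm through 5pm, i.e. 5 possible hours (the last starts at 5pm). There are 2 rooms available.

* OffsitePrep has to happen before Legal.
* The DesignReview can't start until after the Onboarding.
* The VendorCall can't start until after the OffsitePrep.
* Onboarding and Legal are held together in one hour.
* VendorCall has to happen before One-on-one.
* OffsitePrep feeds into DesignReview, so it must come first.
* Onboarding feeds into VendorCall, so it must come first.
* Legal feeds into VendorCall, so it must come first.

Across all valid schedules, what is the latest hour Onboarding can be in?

Onboarding must be in the same hour as Legal, which can't be before 2pm, so Onboarding is at least 2pm; downstream work caps Onboarding at 3pm.
Onboarding at 3pm is achievable: Onboarding=3pm, OffsitePrep=1pm, One-on-one=5pm, DesignReview=4pm, VendorCall=4pm, Legal=3pm.

3pm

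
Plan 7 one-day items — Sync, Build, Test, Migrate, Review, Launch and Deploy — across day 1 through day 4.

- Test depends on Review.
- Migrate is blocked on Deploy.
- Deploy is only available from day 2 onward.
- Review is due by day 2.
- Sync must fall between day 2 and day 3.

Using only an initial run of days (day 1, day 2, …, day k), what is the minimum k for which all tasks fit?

3 days

The precedence chain requires at least 2 distinct days.
Propagating the time windows through the other constraints, Migrate can't land before day 3, so the schedule must run through at least day 3.
3 works (last occupied day: day 3): for example Migrate=day 3; Build=day 1; Sync=day 2; Test=day 2; Review=day 1; Deploy=day 2; Launch=day 1.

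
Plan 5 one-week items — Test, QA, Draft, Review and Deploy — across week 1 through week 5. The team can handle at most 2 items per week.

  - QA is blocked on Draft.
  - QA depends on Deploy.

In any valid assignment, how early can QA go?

Precedence pushes QA to at least week 2.
QA at week 2 is achievable: Draft in week 1, QA in week 2, Review in week 3, Test in week 2, Deploy in week 1.

week 2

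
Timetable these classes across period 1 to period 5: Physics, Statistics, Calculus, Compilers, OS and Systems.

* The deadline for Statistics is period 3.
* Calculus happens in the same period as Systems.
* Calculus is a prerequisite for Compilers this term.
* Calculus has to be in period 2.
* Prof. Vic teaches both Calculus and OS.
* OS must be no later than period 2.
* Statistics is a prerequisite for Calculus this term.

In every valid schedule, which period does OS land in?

period 1

OS's window is period 1–period 2.
Calculus is fixed at period 2, and OS can't share a period with Calculus.
So OS must be period 1.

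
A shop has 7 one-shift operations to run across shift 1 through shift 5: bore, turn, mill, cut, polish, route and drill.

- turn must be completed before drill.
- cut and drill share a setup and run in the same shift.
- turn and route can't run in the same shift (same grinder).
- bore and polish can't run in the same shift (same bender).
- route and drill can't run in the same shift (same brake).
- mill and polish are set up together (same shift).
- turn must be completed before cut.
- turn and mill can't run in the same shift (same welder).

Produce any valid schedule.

drill -> shift 2, mill -> shift 2, polish -> shift 2, bore -> shift 1, route -> shift 3, turn -> shift 1, cut -> shift 2

Checking: turn(shift 1) before drill(shift 2); turn(shift 1) before cut(shift 2); bore(shift 1) != polish(shift 2); route(shift 3) != drill(shift 2); turn(shift 1) != mill(shift 2); turn(shift 1) != route(shift 3); mill = polish = shift 2; cut = drill = shift 2.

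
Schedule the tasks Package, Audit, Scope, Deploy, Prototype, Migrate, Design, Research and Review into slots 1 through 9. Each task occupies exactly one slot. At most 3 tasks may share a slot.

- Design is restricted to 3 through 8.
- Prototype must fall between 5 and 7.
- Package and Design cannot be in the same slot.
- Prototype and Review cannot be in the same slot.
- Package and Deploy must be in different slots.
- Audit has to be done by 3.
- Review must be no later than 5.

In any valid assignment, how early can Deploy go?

1

Deploy at 1 is achievable: Audit -> 1, Review -> 1, Package -> 2, Migrate -> 2, Deploy -> 1, Prototype -> 5, Scope -> 2, Research -> 3, Design -> 3.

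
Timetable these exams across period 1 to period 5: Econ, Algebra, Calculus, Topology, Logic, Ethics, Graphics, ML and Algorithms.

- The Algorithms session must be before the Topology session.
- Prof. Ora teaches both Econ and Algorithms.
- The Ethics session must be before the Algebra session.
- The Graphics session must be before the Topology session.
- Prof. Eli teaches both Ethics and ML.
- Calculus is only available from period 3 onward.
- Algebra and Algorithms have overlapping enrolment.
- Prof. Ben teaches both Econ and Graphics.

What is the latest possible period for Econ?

period 5

Econ at period 5 is achievable: Topology in period 2; Econ in period 5; Ethics in period 1; Calculus in period 3; Algorithms in period 1; Algebra in period 2; Logic in period 1; Graphics in period 1; ML in period 2.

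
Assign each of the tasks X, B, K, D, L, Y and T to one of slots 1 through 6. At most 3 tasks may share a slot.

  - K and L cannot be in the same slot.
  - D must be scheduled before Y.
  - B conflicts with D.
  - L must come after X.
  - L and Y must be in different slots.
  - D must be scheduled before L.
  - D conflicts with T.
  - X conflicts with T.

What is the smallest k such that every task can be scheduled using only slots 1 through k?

3

The precedence chain requires at least 2 distinct slots.
With at most 3 per slot and 7 tasks, at least 3 slots are needed.
3 works (last occupied slot: 3): for example B in 2; D in 1; T in 2; K in 1; L in 2; Y in 3; X in 1.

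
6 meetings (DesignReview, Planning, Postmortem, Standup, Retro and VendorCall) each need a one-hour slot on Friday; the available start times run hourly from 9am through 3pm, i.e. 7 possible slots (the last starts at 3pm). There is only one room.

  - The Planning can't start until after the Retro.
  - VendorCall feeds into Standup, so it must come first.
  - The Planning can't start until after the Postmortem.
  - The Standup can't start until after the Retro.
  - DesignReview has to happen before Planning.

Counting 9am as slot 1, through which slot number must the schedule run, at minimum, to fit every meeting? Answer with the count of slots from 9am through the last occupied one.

The precedence chain requires at least 2 distinct slots.
With at most 1 per slot and 6 meetings, at least 6 slots are needed.
6 works (last occupied slot: 2pm): for example Postmortem in 11am; VendorCall in 1pm; DesignReview in 10am; Retro in 9am; Standup in 2pm; Planning in 12pm.

6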